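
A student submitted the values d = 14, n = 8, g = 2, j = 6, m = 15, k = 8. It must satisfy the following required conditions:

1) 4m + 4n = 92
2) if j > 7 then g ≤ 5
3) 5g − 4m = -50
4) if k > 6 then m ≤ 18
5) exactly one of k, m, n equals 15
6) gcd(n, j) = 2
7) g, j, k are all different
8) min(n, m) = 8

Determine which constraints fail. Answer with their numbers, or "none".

No violations.

1) 4m + 4n = 4(15) + 4(8) = 92 — OK.
2) j = 6, not > 7; antecedent false, conditional vacuously true — OK.
3) 5g − 4m = 5(2) − 4(15) = -50 — OK.
4) k = 8 > 6, so we need m ≤ 18; m = 15 ≤ 18 — OK.
5) k=8, m=15, n=8; 1 of them equals 15 — OK.
6) gcd(8, 6) = 2 — OK.
7) values 2, 6, 8 are pairwise distinct — OK.
8) min(8, 15) = 8 — OK.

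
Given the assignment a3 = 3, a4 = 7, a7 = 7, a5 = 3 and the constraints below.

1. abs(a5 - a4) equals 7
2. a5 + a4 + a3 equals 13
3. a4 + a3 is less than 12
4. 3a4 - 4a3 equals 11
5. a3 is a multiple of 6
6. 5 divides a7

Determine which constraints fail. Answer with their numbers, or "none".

1. abs(3 - 7) = 4, not 7  FAIL
2. a5 + a4 + a3 = 3 + 7 + 3 = 13  OK
3. a4 + a3 = 7 + 3 = 10; 10 < 12  OK
4. 3a4 - 4a3 = 3(7) - 4(3) = 9, not 11  FAIL
5. 3 = 6*0 + 3, so 6 does not divide 3  FAIL
6. 7 = 5*1 + 2, so 5 does not divide 7  FAIL

Constraints 1, 4, 5, 6 are violated.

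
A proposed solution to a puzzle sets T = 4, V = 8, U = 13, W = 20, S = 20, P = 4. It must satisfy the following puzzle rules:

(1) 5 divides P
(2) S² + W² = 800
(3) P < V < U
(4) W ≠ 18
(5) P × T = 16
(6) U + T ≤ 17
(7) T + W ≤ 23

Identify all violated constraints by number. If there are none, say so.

No — constraints 1, 7 are not satisfied.

(1) 4 = 5×0 + 4, so 5 does not divide 4  fails
(2) S² + W² = 20² + 20² = 400 + 400 = 800  holds
(3) values 4 < 8 < 13  holds
(4) W = 20, and 20 ≠ 18  holds
(5) P × T = 4 × 4 = 16  holds
(6) U + T = 13 + 4 = 17; 17 ≤ 17  holds
(7) T + W = 4 + 20 = 24; 24 > 23, bound 23 not met  fails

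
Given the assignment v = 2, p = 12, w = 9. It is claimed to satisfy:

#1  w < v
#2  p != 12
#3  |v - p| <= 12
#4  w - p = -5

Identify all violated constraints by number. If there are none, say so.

#1 w = 9, v = 2; 9 ≥ 2 (want <) — violated.
#2 p = 12, but 12 is required to differ — violated.
#3 |2 - 12| = 10; 10 ≤ 12 — OK.
#4 w - p = 9 - 12 = -3, not -5 — violated.

Violated: 1, 2, 4.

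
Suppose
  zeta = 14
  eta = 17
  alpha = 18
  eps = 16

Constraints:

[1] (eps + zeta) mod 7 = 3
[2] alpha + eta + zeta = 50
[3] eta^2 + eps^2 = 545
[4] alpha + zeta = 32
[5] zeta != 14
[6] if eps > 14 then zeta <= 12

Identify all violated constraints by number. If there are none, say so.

[1] eps + zeta = 30; 30 mod 7 = 2, not 3 — fails.
[2] alpha + eta + zeta = 18 + 17 + 14 = 49, not 50 — fails.
[3] eta^2 + eps^2 = 17^2 + 16^2 = 289 + 256 = 545 — holds.
[4] alpha + zeta = 18 + 14 = 32 — holds.
[5] zeta = 14, but 14 is required to differ — fails.
[6] eps = 16 > 14, so we need zeta ≤ 12; but zeta = 14 > 12 — fails.

The assignment fails constraints 1, 2, 5, and 6.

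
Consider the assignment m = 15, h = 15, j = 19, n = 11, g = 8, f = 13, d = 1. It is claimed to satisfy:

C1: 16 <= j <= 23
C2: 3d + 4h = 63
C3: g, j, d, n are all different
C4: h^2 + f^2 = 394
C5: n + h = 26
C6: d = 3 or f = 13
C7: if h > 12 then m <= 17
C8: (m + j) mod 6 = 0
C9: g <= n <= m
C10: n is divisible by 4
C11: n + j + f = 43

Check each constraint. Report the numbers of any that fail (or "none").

C1: j = 19 lies in [16, 23]  ✔
C2: 3d + 4h = 3(1) + 4(15) = 63  ✔
C3: values 8, 19, 1, 11 are pairwise distinct  ✔
C4: h^2 + f^2 = 15^2 + 13^2 = 225 + 169 = 394  ✔
C5: n + h = 11 + 15 = 26  ✔
C6: d = 1 ≠ 3, but f = 13 = 13 (second disjunct)  ✔
C7: h = 15 > 12, so we need m ≤ 17; m = 15 ≤ 17  ✔
C8: m + j = 34; 34 mod 6 = 4, not 0  ✘
C9: values 8 <= 11 <= 15  ✔
C10: 11 = 4*2 + 3, so 4 does not divide 11  ✘
C11: n + j + f = 11 + 19 + 13 = 43  ✔

No — constraints 8, 10 are not satisfied.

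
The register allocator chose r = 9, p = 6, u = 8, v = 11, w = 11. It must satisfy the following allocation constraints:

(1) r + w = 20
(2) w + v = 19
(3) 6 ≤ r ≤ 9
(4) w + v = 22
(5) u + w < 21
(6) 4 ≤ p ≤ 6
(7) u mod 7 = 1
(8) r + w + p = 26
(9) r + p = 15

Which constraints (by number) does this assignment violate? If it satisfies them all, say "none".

(1) r + w = 9 + 11 = 20  true
(2) w + v = 11 + 11 = 22, not 19  false
(3) r = 9 lies in [6, 9]  true
(4) w + v = 11 + 11 = 22  true
(5) u + w = 8 + 11 = 19; 19 < 21  true
(6) p = 6 lies in [4, 6]  true
(7) 8 mod 7 = 1  true
(8) r + w + p = 9 + 11 + 6 = 26  true
(9) r + p = 9 + 6 = 15  true

Constraint 2 is violated.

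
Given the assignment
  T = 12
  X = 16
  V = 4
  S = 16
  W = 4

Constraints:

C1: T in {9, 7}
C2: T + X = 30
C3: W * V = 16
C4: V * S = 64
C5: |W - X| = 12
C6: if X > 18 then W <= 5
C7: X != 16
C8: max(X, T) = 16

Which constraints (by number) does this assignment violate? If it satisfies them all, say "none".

Constraints 1, 2, and 7 do not hold.

C1: T = 12 is not in {9, 7} — does not hold.
C2: T + X = 12 + 16 = 28, not 30 — does not hold.
C3: W * V = 4 * 4 = 16 — holds.
C4: V * S = 4 * 16 = 64 — holds.
C5: |4 - 16| = 12 — holds.
C6: X = 16, not > 18; antecedent false, conditional vacuously true — holds.
C7: X = 16, but 16 is required to differ — does not hold.
C8: max(16, 12) = 16 — holds.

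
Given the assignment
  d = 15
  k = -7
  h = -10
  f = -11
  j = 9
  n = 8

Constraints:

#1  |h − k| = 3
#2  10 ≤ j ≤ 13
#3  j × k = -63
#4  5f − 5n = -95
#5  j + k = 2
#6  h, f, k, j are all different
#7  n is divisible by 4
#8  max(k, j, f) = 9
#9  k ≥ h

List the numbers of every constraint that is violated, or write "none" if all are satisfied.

The assignment fails constraint 2.

#1 |-10 − (-7)| = 3 — holds.
#2 j = 9 is outside [10, 13] — does not hold.
#3 j × k = 9 × (-7) = -63 — holds.
#4 5f − 5n = 5(-11) − 5(8) = -95 — holds.
#5 j + k = 9 + (-7) = 2 — holds.
#6 values -10, -11, -7, 9 are pairwise distinct — holds.
#7 8 / 4 = 2, so 4 divides 8 — holds.
#8 max(-7, 9, -11) = 9 — holds.
#9 k = -7, h = -10; -7 ≥ -10 — holds.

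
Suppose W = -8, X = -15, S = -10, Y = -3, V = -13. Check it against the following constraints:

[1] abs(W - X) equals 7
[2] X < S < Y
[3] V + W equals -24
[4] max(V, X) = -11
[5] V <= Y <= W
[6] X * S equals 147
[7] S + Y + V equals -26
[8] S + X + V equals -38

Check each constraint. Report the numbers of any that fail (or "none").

[1] abs(-8 - (-15)) = 7  true
[2] values -15 < -10 < -3  true
[3] V + W = -13 + (-8) = -21, not -24  false
[4] max(-13, -15) = -13, not -11  false
[5] values -13, -3, -8; Y = -3 is not <= W = -8  false
[6] X * S = -15 * (-10) = 150, not 147  false
[7] S + Y + V = -10 + (-3) + (-13) = -26  true
[8] S + X + V = -10 + (-15) + (-13) = -38  true

The assignment fails constraints 3, 4, 5, and 6.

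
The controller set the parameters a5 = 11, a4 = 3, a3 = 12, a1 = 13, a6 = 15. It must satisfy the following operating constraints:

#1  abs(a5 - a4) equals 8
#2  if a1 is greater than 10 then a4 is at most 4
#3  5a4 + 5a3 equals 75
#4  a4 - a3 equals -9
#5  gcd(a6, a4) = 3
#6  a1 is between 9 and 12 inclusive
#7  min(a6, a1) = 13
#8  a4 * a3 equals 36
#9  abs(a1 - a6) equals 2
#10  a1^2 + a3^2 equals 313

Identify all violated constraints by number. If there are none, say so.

Constraint 6 does not hold.

#1 abs(11 - 3) = 8  yes
#2 a1 = 13 > 10, so we need a4 ≤ 4; a4 = 3 ≤ 4  yes
#3 5a4 + 5a3 = 5(3) + 5(12) = 75  yes
#4 a4 - a3 = 3 - 12 = -9  yes
#5 gcd(15, 3) = 3  yes
#6 a1 = 13 is outside [9, 12]  no
#7 min(15, 13) = 13  yes
#8 a4 * a3 = 3 * 12 = 36  yes
#9 abs(13 - 15) = 2  yes
#10 a1^2 + a3^2 = 13^2 + 12^2 = 169 + 144 = 313  yes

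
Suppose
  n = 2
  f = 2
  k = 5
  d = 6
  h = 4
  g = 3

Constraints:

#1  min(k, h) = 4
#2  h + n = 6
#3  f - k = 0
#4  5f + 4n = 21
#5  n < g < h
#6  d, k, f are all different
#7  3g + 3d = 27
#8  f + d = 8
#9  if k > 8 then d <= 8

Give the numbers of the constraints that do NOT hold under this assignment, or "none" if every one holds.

#1 min(5, 4) = 4 — satisfied.
#2 h + n = 4 + 2 = 6 — satisfied.
#3 f - k = 2 - 5 = -3, not 0 — violated.
#4 5f + 4n = 5(2) + 4(2) = 18, not 21 — violated.
#5 values 2 < 3 < 4 — satisfied.
#6 values 6, 5, 2 are pairwise distinct — satisfied.
#7 3g + 3d = 3(3) + 3(6) = 27 — satisfied.
#8 f + d = 2 + 6 = 8 — satisfied.
#9 k = 5, not > 8; antecedent false, conditional vacuously true — satisfied.

No — constraints 3 and 4 are not satisfied.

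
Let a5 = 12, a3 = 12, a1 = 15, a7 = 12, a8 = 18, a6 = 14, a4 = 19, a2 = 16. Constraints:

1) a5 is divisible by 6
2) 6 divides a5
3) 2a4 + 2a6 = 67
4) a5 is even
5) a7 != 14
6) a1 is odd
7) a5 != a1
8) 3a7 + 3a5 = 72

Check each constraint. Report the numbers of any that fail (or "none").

1) 12 / 6 = 2, so 6 divides 12  OK
2) 12 / 6 = 2, so 6 divides 12  OK
3) 2a4 + 2a6 = 2(19) + 2(14) = 66, not 67  FAIL
4) a5 = 12 is even  OK
5) a7 = 12, and 12 ≠ 14  OK
6) a1 = 15 is odd  OK
7) a5 = 12, a1 = 15; distinct  OK
8) 3a7 + 3a5 = 3(12) + 3(12) = 72  OK

Constraint 3 is violated.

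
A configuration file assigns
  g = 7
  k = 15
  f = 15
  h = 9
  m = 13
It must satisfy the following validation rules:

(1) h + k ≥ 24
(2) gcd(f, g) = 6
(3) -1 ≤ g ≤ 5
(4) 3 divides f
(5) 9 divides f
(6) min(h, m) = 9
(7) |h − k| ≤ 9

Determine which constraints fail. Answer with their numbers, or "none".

(1) h + k = 9 + 15 = 24; 24 ≥ 24  ✓
(2) gcd(15, 7) = 1, not 6  ✗
(3) g = 7 is outside [-1, 5]  ✗
(4) 15 / 3 = 5, so 3 divides 15  ✓
(5) 15 = 9×1 + 6, so 9 does not divide 15  ✗
(6) min(9, 13) = 9  ✓
(7) |9 − 15| = 6; 6 ≤ 9  ✓

The assignment fails constraints 2, 3, and 5.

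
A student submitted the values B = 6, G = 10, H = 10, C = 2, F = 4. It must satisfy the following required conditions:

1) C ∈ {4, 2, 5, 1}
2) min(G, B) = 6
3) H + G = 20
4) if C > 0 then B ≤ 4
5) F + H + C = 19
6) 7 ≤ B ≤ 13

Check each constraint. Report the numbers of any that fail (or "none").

Violated: 4, 5, 6.

1) C = 2 is in {4, 2, 5, 1} — holds.
2) min(10, 6) = 6 — holds.
3) H + G = 10 + 10 = 20 — holds.
4) C = 2 > 0, so we need B ≤ 4; but B = 6 > 4 — fails.
5) F + H + C = 4 + 10 + 2 = 16, not 19 — fails.
6) B = 6 is outside [7, 13] — fails.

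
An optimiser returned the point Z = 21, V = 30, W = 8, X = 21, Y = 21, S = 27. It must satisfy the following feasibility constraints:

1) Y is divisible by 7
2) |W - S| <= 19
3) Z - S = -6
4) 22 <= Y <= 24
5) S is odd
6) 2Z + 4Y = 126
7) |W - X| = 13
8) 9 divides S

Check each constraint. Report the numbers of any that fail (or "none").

1) 21 / 7 = 3, so 7 divides 21 — satisfied.
2) |8 - 27| = 19; 19 ≤ 19 — satisfied.
3) Z - S = 21 - 27 = -6 — satisfied.
4) Y = 21 is outside [22, 24] — violated.
5) S = 27 is odd — satisfied.
6) 2Z + 4Y = 2(21) + 4(21) = 126 — satisfied.
7) |8 - 21| = 13 — satisfied.
8) 27 / 9 = 3, so 9 divides 27 — satisfied.

Violated: 4.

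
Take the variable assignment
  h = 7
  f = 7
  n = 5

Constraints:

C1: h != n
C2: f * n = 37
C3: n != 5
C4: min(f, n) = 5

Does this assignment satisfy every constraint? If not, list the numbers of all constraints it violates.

C1: h = 7, n = 5; distinct  ✓
C2: f * n = 7 * 5 = 35, not 37  ✗
C3: n = 5, but 5 is required to differ  ✗
C4: min(7, 5) = 5  ✓

Constraints 2, 3 do not hold.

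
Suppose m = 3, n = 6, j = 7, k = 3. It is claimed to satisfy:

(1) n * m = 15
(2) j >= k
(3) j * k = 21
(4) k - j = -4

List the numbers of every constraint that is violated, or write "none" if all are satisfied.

No — constraint 1 is not satisfied.

(1) n * m = 6 * 3 = 18, not 15  FAIL
(2) j = 7, k = 3; 7 ≥ 3  OK
(3) j * k = 7 * 3 = 21  OK
(4) k - j = 3 - 7 = -4  OK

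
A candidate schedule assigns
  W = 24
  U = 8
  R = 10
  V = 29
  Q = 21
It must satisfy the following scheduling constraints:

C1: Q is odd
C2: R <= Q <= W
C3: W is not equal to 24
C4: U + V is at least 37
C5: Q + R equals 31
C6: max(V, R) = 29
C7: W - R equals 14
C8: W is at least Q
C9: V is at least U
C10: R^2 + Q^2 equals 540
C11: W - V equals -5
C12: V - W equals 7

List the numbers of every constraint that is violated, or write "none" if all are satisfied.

The assignment fails constraints 3, 10, and 12.

C1: Q = 21 is odd — satisfied.
C2: values 10 <= 21 <= 24 — satisfied.
C3: W = 24, but 24 is required to differ — violated.
C4: U + V = 8 + 29 = 37; 37 ≥ 37 — satisfied.
C5: Q + R = 21 + 10 = 31 — satisfied.
C6: max(29, 10) = 29 — satisfied.
C7: W - R = 24 - 10 = 14 — satisfied.
C8: W = 24, Q = 21; 24 ≥ 21 — satisfied.
C9: V = 29, U = 8; 29 ≥ 8 — satisfied.
C10: R^2 + Q^2 = 10^2 + 21^2 = 100 + 441 = 541, not 540 — violated.
C11: W - V = 24 - 29 = -5 — satisfied.
C12: V - W = 29 - 24 = 5, not 7 — violated.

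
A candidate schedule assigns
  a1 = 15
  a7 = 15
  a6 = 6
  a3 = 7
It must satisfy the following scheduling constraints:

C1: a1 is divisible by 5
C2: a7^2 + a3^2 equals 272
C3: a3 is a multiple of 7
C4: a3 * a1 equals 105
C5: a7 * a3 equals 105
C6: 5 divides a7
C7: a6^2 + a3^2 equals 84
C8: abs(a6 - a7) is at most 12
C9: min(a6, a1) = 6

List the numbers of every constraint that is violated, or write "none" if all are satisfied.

No — constraints 2, 7 are not satisfied.

C1: 15 / 5 = 3, so 5 divides 15  ✔
C2: a7^2 + a3^2 = 15^2 + 7^2 = 225 + 49 = 274, not 272  ✘
C3: 7 / 7 = 1, so 7 divides 7  ✔
C4: a3 * a1 = 7 * 15 = 105  ✔
C5: a7 * a3 = 15 * 7 = 105  ✔
C6: 15 / 5 = 3, so 5 divides 15  ✔
C7: a6^2 + a3^2 = 6^2 + 7^2 = 36 + 49 = 85, not 84  ✘
C8: abs(6 - 15) = 9; 9 ≤ 12  ✔
C9: min(6, 15) = 6  ✔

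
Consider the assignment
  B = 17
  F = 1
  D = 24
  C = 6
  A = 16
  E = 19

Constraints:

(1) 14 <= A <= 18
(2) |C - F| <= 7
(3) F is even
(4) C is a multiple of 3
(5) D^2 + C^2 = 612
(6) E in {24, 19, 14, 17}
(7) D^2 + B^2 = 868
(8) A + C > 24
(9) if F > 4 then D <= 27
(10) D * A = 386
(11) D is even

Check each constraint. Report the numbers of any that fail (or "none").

The assignment fails constraints 3, 7, 8, 10.

(1) A = 16 lies in [14, 18]  OK
(2) |6 - 1| = 5; 5 ≤ 7  OK
(3) F = 1 is odd  FAIL
(4) 6 / 3 = 2, so 3 divides 6  OK
(5) D^2 + C^2 = 24^2 + 6^2 = 576 + 36 = 612  OK
(6) E = 19 is in {24, 19, 14, 17}  OK
(7) D^2 + B^2 = 24^2 + 17^2 = 576 + 289 = 865, not 868  FAIL
(8) A + C = 16 + 6 = 22; 22 ≤ 24, bound 24 not met  FAIL
(9) F = 1, not > 4; antecedent false, conditional vacuously true  OK
(10) D * A = 24 * 16 = 384, not 386  FAIL
(11) D = 24 is even  OK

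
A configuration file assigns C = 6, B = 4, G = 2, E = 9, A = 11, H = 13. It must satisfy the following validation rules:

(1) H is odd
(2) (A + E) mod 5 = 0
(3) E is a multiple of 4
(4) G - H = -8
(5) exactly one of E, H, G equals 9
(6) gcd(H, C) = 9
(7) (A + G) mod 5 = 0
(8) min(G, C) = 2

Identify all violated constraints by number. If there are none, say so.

Constraints 3, 4, 6, and 7 do not hold.

(1) H = 13 is odd — satisfied.
(2) A + E = 20; 20 mod 5 = 0 — satisfied.
(3) 9 = 4*2 + 1, so 4 does not divide 9 — violated.
(4) G - H = 2 - 13 = -11, not -8 — violated.
(5) E=9, H=13, G=2; 1 of them equals 9 — satisfied.
(6) gcd(13, 6) = 1, not 9 — violated.
(7) A + G = 13; 13 mod 5 = 3, not 0 — violated.
(8) min(2, 6) = 2 — satisfied.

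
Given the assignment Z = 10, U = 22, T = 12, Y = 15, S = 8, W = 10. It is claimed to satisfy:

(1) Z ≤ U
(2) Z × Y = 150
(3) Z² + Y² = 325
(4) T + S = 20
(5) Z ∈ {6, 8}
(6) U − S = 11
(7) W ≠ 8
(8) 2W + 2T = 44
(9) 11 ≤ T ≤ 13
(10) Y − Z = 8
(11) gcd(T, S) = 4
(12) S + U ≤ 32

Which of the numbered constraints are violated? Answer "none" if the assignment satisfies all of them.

(1) Z = 10, U = 22; 10 ≤ 22 — OK.
(2) Z × Y = 10 × 15 = 150 — OK.
(3) Z² + Y² = 10² + 15² = 100 + 225 = 325 — OK.
(4) T + S = 12 + 8 = 20 — OK.
(5) Z = 10 is not in {6, 8} — violated.
(6) U − S = 22 − 8 = 14, not 11 — violated.
(7) W = 10, and 10 ≠ 8 — OK.
(8) 2W + 2T = 2(10) + 2(12) = 44 — OK.
(9) T = 12 lies in [11, 13] — OK.
(10) Y − Z = 15 − 10 = 5, not 8 — violated.
(11) gcd(12, 8) = 4 — OK.
(12) S + U = 8 + 22 = 30; 30 ≤ 32 — OK.

Constraints 5, 6, and 10 are violated.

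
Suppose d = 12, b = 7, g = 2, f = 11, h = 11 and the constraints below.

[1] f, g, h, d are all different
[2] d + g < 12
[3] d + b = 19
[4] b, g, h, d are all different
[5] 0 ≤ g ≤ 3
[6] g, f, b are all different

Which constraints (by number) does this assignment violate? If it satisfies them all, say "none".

The assignment fails constraints 1 and 2.

[1] f = h = 11, not all different  no
[2] d + g = 12 + 2 = 14; 14 ≥ 12, bound 12 not met  no
[3] d + b = 12 + 7 = 19  yes
[4] values 7, 2, 11, 12 are pairwise distinct  yes
[5] g = 2 lies in [0, 3]  yes
[6] values 2, 11, 7 are pairwise distinct  yes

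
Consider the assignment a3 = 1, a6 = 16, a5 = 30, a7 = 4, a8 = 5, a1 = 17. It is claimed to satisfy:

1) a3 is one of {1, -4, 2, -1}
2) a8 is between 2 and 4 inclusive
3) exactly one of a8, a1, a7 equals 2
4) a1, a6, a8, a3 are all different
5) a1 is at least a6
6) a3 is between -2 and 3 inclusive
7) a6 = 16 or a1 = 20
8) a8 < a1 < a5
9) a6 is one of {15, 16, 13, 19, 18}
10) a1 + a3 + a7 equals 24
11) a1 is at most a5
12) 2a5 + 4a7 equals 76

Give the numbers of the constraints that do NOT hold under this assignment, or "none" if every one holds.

Constraints 2, 3, and 10 do not hold.

1) a3 = 1 is in {1, -4, 2, -1}  ✓
2) a8 = 5 is outside [2, 4]  ✗
3) a8=5, a1=17, a7=4; 0 of them equal 2, not exactly one  ✗
4) values 17, 16, 5, 1 are pairwise distinct  ✓
5) a1 = 17, a6 = 16; 17 ≥ 16  ✓
6) a3 = 1 lies in [-2, 3]  ✓
7) a6 = 16 = 16 (first disjunct)  ✓
8) values 5 < 17 < 30  ✓
9) a6 = 16 is in {15, 16, 13, 19, 18}  ✓
10) a1 + a3 + a7 = 17 + 1 + 4 = 22, not 24  ✗
11) a1 = 17, a5 = 30; 17 ≤ 30  ✓
12) 2a5 + 4a7 = 2(30) + 4(4) = 76  ✓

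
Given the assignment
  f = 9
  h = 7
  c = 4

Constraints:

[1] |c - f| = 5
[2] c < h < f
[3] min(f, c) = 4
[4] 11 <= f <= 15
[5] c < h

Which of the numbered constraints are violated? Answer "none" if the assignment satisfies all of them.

Constraint 4 does not hold.

[1] |4 - 9| = 5  ✔
[2] values 4 < 7 < 9  ✔
[3] min(9, 4) = 4  ✔
[4] f = 9 is outside [11, 15]  ✘
[5] c = 4, h = 7; 4 < 7  ✔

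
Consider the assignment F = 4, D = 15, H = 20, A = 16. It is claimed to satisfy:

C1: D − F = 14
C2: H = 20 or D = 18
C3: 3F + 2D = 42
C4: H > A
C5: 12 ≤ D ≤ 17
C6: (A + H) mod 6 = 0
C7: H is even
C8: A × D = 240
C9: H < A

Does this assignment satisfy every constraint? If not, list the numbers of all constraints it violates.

C1: D − F = 15 − 4 = 11, not 14  no
C2: H = 20 = 20 (first disjunct)  yes
C3: 3F + 2D = 3(4) + 2(15) = 42  yes
C4: H = 20, A = 16; 20 > 16  yes
C5: D = 15 lies in [12, 17]  yes
C6: A + H = 36; 36 mod 6 = 0  yes
C7: H = 20 is even  yes
C8: A × D = 16 × 15 = 240  yes
C9: H = 20, A = 16; 20 ≥ 16 (want <)  no

No — constraints 1 and 9 are not satisfied.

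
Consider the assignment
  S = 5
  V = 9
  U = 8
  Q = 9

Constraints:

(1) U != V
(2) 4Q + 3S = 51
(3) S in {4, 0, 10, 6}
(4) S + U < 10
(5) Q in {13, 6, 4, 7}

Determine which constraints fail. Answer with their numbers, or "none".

Constraints 3, 4, and 5 do not hold.

(1) U = 8, V = 9; distinct — satisfied.
(2) 4Q + 3S = 4(9) + 3(5) = 51 — satisfied.
(3) S = 5 is not in {4, 0, 10, 6} — violated.
(4) S + U = 5 + 8 = 13; 13 ≥ 10, bound 10 not met — violated.
(5) Q = 9 is not in {13, 6, 4, 7} — violated.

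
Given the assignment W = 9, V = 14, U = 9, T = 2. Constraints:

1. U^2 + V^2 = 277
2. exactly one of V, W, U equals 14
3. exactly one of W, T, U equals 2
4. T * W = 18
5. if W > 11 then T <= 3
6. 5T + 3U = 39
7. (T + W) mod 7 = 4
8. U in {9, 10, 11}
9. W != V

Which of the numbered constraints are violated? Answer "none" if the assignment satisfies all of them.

1. U^2 + V^2 = 9^2 + 14^2 = 81 + 196 = 277 — holds.
2. V=14, W=9, U=9; 1 of them equals 14 — holds.
3. W=9, T=2, U=9; 1 of them equals 2 — holds.
4. T * W = 2 * 9 = 18 — holds.
5. W = 9, not > 11; antecedent false, conditional vacuously true — holds.
6. 5T + 3U = 5(2) + 3(9) = 37, not 39 — does not hold.
7. T + W = 11; 11 mod 7 = 4 — holds.
8. U = 9 is in {9, 10, 11} — holds.
9. W = 9, V = 14; distinct — holds.

The assignment fails constraint 6.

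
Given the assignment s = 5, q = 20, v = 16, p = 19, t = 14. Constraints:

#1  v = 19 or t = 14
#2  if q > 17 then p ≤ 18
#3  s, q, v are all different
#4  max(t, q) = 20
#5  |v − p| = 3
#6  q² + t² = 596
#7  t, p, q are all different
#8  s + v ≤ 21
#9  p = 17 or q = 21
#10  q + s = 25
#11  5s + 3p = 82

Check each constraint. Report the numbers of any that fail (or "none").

Violated: 2, 9.

#1 v = 16 ≠ 19, but t = 14 = 14 (second disjunct)  yes
#2 q = 20 > 17, so we need p ≤ 18; but p = 19 > 18  no
#3 values 5, 20, 16 are pairwise distinct  yes
#4 max(14, 20) = 20  yes
#5 |16 − 19| = 3  yes
#6 q² + t² = 20² + 14² = 400 + 196 = 596  yes
#7 values 14, 19, 20 are pairwise distinct  yes
#8 s + v = 5 + 16 = 21; 21 ≤ 21  yes
#9 p = 19 ≠ 17 and q = 20 ≠ 21; both disjuncts false  no
#10 q + s = 20 + 5 = 25  yes
#11 5s + 3p = 5(5) + 3(19) = 82  yes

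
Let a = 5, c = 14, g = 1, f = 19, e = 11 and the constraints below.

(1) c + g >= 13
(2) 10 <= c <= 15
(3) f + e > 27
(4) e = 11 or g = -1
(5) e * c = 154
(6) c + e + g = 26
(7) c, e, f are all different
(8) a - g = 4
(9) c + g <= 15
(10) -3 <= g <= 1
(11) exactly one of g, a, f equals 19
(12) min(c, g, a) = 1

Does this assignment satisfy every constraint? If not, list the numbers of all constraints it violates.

(1) c + g = 14 + 1 = 15; 15 ≥ 13  holds
(2) c = 14 lies in [10, 15]  holds
(3) f + e = 19 + 11 = 30; 30 > 27  holds
(4) e = 11 = 11 (first disjunct)  holds
(5) e * c = 11 * 14 = 154  holds
(6) c + e + g = 14 + 11 + 1 = 26  holds
(7) values 14, 11, 19 are pairwise distinct  holds
(8) a - g = 5 - 1 = 4  holds
(9) c + g = 14 + 1 = 15; 15 ≤ 15  holds
(10) g = 1 lies in [-3, 1]  holds
(11) g=1, a=5, f=19; 1 of them equals 19  holds
(12) min(14, 1, 5) = 1  holds

All constraints are satisfied.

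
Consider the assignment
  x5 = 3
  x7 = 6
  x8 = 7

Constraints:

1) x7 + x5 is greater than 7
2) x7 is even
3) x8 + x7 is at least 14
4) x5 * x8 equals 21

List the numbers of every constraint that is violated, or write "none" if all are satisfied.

Constraint 3 is violated.

1) x7 + x5 = 6 + 3 = 9; 9 > 7  ✓
2) x7 = 6 is even  ✓
3) x8 + x7 = 7 + 6 = 13; 13 < 14, bound 14 not met  ✗
4) x5 * x8 = 3 * 7 = 21  ✓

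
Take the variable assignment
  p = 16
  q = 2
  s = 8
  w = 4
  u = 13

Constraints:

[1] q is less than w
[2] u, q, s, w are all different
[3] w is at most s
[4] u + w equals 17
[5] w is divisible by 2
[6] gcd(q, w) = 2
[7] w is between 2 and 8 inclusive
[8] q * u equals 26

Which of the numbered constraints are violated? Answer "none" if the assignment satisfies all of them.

All constraints are satisfied.

[1] q = 2, w = 4; 2 < 4  yes
[2] values 13, 2, 8, 4 are pairwise distinct  yes
[3] w = 4, s = 8; 4 ≤ 8  yes
[4] u + w = 13 + 4 = 17  yes
[5] 4 / 2 = 2, so 2 divides 4  yes
[6] gcd(2, 4) = 2  yes
[7] w = 4 lies in [2, 8]  yes
[8] q * u = 2 * 13 = 26  yes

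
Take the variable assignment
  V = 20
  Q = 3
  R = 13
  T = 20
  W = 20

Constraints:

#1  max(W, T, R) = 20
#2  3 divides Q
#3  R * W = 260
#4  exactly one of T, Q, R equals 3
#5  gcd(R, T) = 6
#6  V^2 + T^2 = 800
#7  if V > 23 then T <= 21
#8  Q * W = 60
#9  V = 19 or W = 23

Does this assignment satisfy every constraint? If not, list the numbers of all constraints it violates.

#1 max(20, 20, 13) = 20 — holds.
#2 3 / 3 = 1, so 3 divides 3 — holds.
#3 R * W = 13 * 20 = 260 — holds.
#4 T=20, Q=3, R=13; 1 of them equals 3 — holds.
#5 gcd(13, 20) = 1, not 6 — does not hold.
#6 V^2 + T^2 = 20^2 + 20^2 = 400 + 400 = 800 — holds.
#7 V = 20, not > 23; antecedent false, conditional vacuously true — holds.
#8 Q * W = 3 * 20 = 60 — holds.
#9 V = 20 ≠ 19 and W = 20 ≠ 23; both disjuncts false — does not hold.

The assignment fails constraints 5 and 9.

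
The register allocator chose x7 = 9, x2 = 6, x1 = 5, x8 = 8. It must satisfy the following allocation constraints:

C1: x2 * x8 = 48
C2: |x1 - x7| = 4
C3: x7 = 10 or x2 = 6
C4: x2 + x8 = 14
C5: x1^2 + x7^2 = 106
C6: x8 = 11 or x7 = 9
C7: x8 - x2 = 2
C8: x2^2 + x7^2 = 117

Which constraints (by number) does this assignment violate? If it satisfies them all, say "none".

C1: x2 * x8 = 6 * 8 = 48  ✔
C2: |5 - 9| = 4  ✔
C3: x7 = 9 ≠ 10, but x2 = 6 = 6 (second disjunct)  ✔
C4: x2 + x8 = 6 + 8 = 14  ✔
C5: x1^2 + x7^2 = 5^2 + 9^2 = 25 + 81 = 106  ✔
C6: x8 = 8 ≠ 11, but x7 = 9 = 9 (second disjunct)  ✔
C7: x8 - x2 = 8 - 6 = 2  ✔
C8: x2^2 + x7^2 = 6^2 + 9^2 = 36 + 81 = 117  ✔

Yes — all constraints hold.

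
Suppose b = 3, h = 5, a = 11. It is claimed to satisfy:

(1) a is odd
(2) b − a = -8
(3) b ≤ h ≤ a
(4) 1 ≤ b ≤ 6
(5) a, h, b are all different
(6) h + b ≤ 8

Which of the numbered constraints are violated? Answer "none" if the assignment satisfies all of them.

(1) a = 11 is odd — holds.
(2) b − a = 3 − 11 = -8 — holds.
(3) values 3 ≤ 5 ≤ 11 — holds.
(4) b = 3 lies in [1, 6] — holds.
(5) values 11, 5, 3 are pairwise distinct — holds.
(6) h + b = 5 + 3 = 8; 8 ≤ 8 — holds.

None — every constraint holds.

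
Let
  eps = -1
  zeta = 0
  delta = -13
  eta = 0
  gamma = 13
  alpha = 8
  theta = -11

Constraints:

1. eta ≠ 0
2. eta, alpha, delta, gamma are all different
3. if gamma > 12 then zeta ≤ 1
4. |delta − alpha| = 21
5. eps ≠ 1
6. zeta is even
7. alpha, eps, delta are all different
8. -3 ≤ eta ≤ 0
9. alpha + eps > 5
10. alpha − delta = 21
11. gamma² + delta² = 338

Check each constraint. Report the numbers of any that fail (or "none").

1. eta = 0, but 0 is required to differ — violated.
2. values 0, 8, -13, 13 are pairwise distinct — OK.
3. gamma = 13 > 12, so we need zeta ≤ 1; zeta = 0 ≤ 1 — OK.
4. |-13 − 8| = 21 — OK.
5. eps = -1, and -1 ≠ 1 — OK.
6. zeta = 0 is even — OK.
7. values 8, -1, -13 are pairwise distinct — OK.
8. eta = 0 lies in [-3, 0] — OK.
9. alpha + eps = 8 + (-1) = 7; 7 > 5 — OK.
10. alpha − delta = 8 − (-13) = 21 — OK.
11. gamma² + delta² = 13² + (-13)² = 169 + 169 = 338 — OK.

Violated: 1.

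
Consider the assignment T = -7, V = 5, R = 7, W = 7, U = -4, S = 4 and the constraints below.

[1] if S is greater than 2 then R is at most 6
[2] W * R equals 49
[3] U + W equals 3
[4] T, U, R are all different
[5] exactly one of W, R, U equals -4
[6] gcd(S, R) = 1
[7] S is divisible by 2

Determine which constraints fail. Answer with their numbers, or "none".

[1] S = 4 > 2, so we need R ≤ 6; but R = 7 > 6  FAIL
[2] W * R = 7 * 7 = 49  OK
[3] U + W = -4 + 7 = 3  OK
[4] values -7, -4, 7 are pairwise distinct  OK
[5] W=7, R=7, U=-4; 1 of them equals -4  OK
[6] gcd(4, 7) = 1  OK
[7] 4 / 2 = 2, so 2 divides 4  OK

The assignment fails constraint 1.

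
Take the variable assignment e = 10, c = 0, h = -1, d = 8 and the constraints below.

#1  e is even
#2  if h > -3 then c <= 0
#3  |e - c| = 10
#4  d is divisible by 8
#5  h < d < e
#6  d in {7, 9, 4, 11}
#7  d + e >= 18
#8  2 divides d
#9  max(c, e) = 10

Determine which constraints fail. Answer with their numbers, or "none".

#1 e = 10 is even  yes
#2 h = -1 > -3, so we need c ≤ 0; c = 0 ≤ 0  yes
#3 |10 - 0| = 10  yes
#4 8 / 8 = 1, so 8 divides 8  yes
#5 values -1 < 8 < 10  yes
#6 d = 8 is not in {7, 9, 4, 11}  no
#7 d + e = 8 + 10 = 18; 18 ≥ 18  yes
#8 8 / 2 = 4, so 2 divides 8  yes
#9 max(0, 10) = 10  yes

No — constraint 6 is not satisfied.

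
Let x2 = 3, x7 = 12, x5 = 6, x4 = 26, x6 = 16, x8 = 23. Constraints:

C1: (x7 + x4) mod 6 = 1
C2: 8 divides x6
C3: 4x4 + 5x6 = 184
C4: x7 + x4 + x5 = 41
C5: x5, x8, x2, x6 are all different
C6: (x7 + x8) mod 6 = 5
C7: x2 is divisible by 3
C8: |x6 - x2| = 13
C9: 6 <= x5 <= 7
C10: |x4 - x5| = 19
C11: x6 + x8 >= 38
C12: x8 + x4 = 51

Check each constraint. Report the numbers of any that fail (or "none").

Constraints 1, 4, 10, and 12 are violated.

C1: x7 + x4 = 38; 38 mod 6 = 2, not 1  fails
C2: 16 / 8 = 2, so 8 divides 16  holds
C3: 4x4 + 5x6 = 4(26) + 5(16) = 184  holds
C4: x7 + x4 + x5 = 12 + 26 + 6 = 44, not 41  fails
C5: values 6, 23, 3, 16 are pairwise distinct  holds
C6: x7 + x8 = 35; 35 mod 6 = 5  holds
C7: 3 / 3 = 1, so 3 divides 3  holds
C8: |16 - 3| = 13  holds
C9: x5 = 6 lies in [6, 7]  holds
C10: |26 - 6| = 20, not 19  fails
C11: x6 + x8 = 16 + 23 = 39; 39 ≥ 38  holds
C12: x8 + x4 = 23 + 26 = 49, not 51  fails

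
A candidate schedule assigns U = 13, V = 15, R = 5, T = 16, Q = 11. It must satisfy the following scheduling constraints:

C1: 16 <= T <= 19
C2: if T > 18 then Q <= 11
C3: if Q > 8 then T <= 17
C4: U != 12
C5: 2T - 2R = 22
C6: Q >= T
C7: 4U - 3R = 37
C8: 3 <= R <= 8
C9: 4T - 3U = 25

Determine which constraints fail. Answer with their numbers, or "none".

C1: T = 16 lies in [16, 19] — OK.
C2: T = 16, not > 18; antecedent false, conditional vacuously true — OK.
C3: Q = 11 > 8, so we need T ≤ 17; T = 16 ≤ 17 — OK.
C4: U = 13, and 13 ≠ 12 — OK.
C5: 2T - 2R = 2(16) - 2(5) = 22 — OK.
C6: Q = 11, T = 16; 11 < 16 (want ≥) — violated.
C7: 4U - 3R = 4(13) - 3(5) = 37 — OK.
C8: R = 5 lies in [3, 8] — OK.
C9: 4T - 3U = 4(16) - 3(13) = 25 — OK.

Constraint 6 does not hold.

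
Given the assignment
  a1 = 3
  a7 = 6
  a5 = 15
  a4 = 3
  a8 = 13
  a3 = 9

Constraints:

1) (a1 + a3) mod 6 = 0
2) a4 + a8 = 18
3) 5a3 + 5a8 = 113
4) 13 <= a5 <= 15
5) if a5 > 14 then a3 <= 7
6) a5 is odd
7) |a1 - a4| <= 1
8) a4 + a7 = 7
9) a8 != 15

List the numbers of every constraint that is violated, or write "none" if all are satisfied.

Constraints 2, 3, 5, and 8 are violated.

1) a1 + a3 = 12; 12 mod 6 = 0 — holds.
2) a4 + a8 = 3 + 13 = 16, not 18 — fails.
3) 5a3 + 5a8 = 5(9) + 5(13) = 110, not 113 — fails.
4) a5 = 15 lies in [13, 15] — holds.
5) a5 = 15 > 14, so we need a3 ≤ 7; but a3 = 9 > 7 — fails.
6) a5 = 15 is odd — holds.
7) |3 - 3| = 0; 0 ≤ 1 — holds.
8) a4 + a7 = 3 + 6 = 9, not 7 — fails.
9) a8 = 13, and 13 ≠ 15 — holds.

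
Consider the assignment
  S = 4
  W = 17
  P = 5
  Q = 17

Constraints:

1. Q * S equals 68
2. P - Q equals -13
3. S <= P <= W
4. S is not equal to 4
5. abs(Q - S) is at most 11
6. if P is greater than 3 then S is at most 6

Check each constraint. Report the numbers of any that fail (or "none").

1. Q * S = 17 * 4 = 68  true
2. P - Q = 5 - 17 = -12, not -13  false
3. values 4 <= 5 <= 17  true
4. S = 4, but 4 is required to differ  false
5. abs(17 - 4) = 13; 13 > 11, exceeds bound 11  false
6. P = 5 > 3, so we need S ≤ 6; S = 4 ≤ 6  true

Constraints 2, 4, and 5 are violated.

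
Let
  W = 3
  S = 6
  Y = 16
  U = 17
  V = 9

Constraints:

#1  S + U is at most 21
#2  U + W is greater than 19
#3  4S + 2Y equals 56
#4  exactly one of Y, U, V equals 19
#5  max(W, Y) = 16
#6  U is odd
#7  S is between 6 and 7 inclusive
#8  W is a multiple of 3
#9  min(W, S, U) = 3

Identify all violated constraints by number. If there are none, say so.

The assignment fails constraints 1, 4.

#1 S + U = 6 + 17 = 23; 23 > 21, bound 21 not met — violated.
#2 U + W = 17 + 3 = 20; 20 > 19 — satisfied.
#3 4S + 2Y = 4(6) + 2(16) = 56 — satisfied.
#4 Y=16, U=17, V=9; 0 of them equal 19, not exactly one — violated.
#5 max(3, 16) = 16 — satisfied.
#6 U = 17 is odd — satisfied.
#7 S = 6 lies in [6, 7] — satisfied.
#8 3 / 3 = 1, so 3 divides 3 — satisfied.
#9 min(3, 6, 17) = 3 — satisfied.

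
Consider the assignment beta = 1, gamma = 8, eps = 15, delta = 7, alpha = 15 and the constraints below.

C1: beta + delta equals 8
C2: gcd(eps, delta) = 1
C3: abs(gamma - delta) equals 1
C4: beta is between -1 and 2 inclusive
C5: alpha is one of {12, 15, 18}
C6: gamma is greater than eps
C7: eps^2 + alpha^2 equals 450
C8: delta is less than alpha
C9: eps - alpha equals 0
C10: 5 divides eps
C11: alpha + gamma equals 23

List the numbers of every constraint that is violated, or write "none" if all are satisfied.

C1: beta + delta = 1 + 7 = 8 — holds.
C2: gcd(15, 7) = 1 — holds.
C3: abs(8 - 7) = 1 — holds.
C4: beta = 1 lies in [-1, 2] — holds.
C5: alpha = 15 is in {12, 15, 18} — holds.
C6: gamma = 8, eps = 15; 8 ≤ 15 (want >) — fails.
C7: eps^2 + alpha^2 = 15^2 + 15^2 = 225 + 225 = 450 — holds.
C8: delta = 7, alpha = 15; 7 < 15 — holds.
C9: eps - alpha = 15 - 15 = 0 — holds.
C10: 15 / 5 = 3, so 5 divides 15 — holds.
C11: alpha + gamma = 15 + 8 = 23 — holds.

Constraint 6 is violated.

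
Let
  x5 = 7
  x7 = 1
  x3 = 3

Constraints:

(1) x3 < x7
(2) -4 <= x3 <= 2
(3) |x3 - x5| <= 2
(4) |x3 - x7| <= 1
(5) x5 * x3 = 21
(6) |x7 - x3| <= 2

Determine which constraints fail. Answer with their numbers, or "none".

(1) x3 = 3, x7 = 1; 3 ≥ 1 (want <)  ✘
(2) x3 = 3 is outside [-4, 2]  ✘
(3) |3 - 7| = 4; 4 > 2, exceeds bound 2  ✘
(4) |3 - 1| = 2; 2 > 1, exceeds bound 1  ✘
(5) x5 * x3 = 7 * 3 = 21  ✔
(6) |1 - 3| = 2; 2 ≤ 2  ✔

Constraints 1, 2, 3, and 4 do not hold.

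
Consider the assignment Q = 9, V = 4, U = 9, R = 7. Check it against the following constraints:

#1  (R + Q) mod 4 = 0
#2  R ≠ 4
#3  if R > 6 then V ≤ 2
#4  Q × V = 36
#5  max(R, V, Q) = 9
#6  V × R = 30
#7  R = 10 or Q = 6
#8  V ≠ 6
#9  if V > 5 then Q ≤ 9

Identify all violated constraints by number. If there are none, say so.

#1 R + Q = 16; 16 mod 4 = 0  ✓
#2 R = 7, and 7 ≠ 4  ✓
#3 R = 7 > 6, so we need V ≤ 2; but V = 4 > 2  ✗
#4 Q × V = 9 × 4 = 36  ✓
#5 max(7, 4, 9) = 9  ✓
#6 V × R = 4 × 7 = 28, not 30  ✗
#7 R = 7 ≠ 10 and Q = 9 ≠ 6; both disjuncts false  ✗
#8 V = 4, and 4 ≠ 6  ✓
#9 V = 4, not > 5; antecedent false, conditional vacuously true  ✓

Violated: 3, 6, 7.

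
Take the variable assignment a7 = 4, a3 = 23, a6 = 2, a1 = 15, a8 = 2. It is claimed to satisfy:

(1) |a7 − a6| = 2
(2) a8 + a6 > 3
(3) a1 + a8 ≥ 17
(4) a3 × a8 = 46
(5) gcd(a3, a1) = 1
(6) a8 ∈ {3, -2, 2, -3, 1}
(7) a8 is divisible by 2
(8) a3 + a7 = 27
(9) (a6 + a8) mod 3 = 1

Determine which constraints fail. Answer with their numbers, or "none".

(1) |4 − 2| = 2 — holds.
(2) a8 + a6 = 2 + 2 = 4; 4 > 3 — holds.
(3) a1 + a8 = 15 + 2 = 17; 17 ≥ 17 — holds.
(4) a3 × a8 = 23 × 2 = 46 — holds.
(5) gcd(23, 15) = 1 — holds.
(6) a8 = 2 is in {3, -2, 2, -3, 1} — holds.
(7) 2 / 2 = 1, so 2 divides 2 — holds.
(8) a3 + a7 = 23 + 4 = 27 — holds.
(9) a6 + a8 = 4; 4 mod 3 = 1 — holds.

All constraints are satisfied.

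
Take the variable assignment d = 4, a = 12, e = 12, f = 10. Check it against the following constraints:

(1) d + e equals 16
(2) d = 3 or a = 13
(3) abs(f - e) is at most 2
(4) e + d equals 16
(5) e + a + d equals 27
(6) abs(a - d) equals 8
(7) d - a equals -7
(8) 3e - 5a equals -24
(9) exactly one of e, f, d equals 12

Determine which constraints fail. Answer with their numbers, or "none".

(1) d + e = 4 + 12 = 16 — satisfied.
(2) d = 4 ≠ 3 and a = 12 ≠ 13; both disjuncts false — violated.
(3) abs(10 - 12) = 2; 2 ≤ 2 — satisfied.
(4) e + d = 12 + 4 = 16 — satisfied.
(5) e + a + d = 12 + 12 + 4 = 28, not 27 — violated.
(6) abs(12 - 4) = 8 — satisfied.
(7) d - a = 4 - 12 = -8, not -7 — violated.
(8) 3e - 5a = 3(12) - 5(12) = -24 — satisfied.
(9) e=12, f=10, d=4; 1 of them equals 12 — satisfied.

Constraints 2, 5, and 7 do not hold.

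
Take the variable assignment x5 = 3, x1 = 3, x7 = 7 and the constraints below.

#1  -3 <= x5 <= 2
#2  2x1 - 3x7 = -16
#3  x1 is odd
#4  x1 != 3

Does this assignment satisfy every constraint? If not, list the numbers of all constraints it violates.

Violated: 1, 2, and 4.

#1 x5 = 3 is outside [-3, 2] — violated.
#2 2x1 - 3x7 = 2(3) - 3(7) = -15, not -16 — violated.
#3 x1 = 3 is odd — OK.
#4 x1 = 3, but 3 is required to differ — violated.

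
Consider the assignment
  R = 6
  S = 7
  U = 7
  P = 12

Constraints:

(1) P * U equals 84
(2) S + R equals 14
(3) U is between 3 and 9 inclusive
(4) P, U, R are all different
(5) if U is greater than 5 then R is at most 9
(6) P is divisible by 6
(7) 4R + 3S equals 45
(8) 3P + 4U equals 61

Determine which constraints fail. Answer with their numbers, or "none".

(1) P * U = 12 * 7 = 84  holds
(2) S + R = 7 + 6 = 13, not 14  fails
(3) U = 7 lies in [3, 9]  holds
(4) values 12, 7, 6 are pairwise distinct  holds
(5) U = 7 > 5, so we need R ≤ 9; R = 6 ≤ 9  holds
(6) 12 / 6 = 2, so 6 divides 12  holds
(7) 4R + 3S = 4(6) + 3(7) = 45  holds
(8) 3P + 4U = 3(12) + 4(7) = 64, not 61  fails

Constraints 2 and 8 are violated.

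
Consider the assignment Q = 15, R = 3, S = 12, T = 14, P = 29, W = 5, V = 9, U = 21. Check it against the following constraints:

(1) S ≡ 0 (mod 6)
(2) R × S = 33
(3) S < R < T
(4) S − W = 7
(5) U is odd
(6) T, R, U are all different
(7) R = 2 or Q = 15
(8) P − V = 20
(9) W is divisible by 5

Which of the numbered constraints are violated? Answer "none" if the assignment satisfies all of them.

Constraints 2 and 3 do not hold.

(1) 12 mod 6 = 0 — OK.
(2) R × S = 3 × 12 = 36, not 33 — violated.
(3) values 12, 3, 14; S = 12 is not < R = 3 — violated.
(4) S − W = 12 − 5 = 7 — OK.
(5) U = 21 is odd — OK.
(6) values 14, 3, 21 are pairwise distinct — OK.
(7) R = 3 ≠ 2, but Q = 15 = 15 (second disjunct) — OK.
(8) P − V = 29 − 9 = 20 — OK.
(9) 5 / 5 = 1, so 5 divides 5 — OK.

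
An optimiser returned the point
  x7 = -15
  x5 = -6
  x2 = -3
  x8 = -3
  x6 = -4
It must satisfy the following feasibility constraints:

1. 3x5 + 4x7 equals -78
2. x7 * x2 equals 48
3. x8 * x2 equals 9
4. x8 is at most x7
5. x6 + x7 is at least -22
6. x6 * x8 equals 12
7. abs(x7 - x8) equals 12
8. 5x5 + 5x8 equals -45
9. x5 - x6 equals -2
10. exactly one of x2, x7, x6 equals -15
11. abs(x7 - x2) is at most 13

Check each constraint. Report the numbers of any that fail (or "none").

No — constraints 2 and 4 are not satisfied.

1. 3x5 + 4x7 = 3(-6) + 4(-15) = -78 — holds.
2. x7 * x2 = -15 * (-3) = 45, not 48 — does not hold.
3. x8 * x2 = -3 * (-3) = 9 — holds.
4. x8 = -3, x7 = -15; -3 > -15 (want ≤) — does not hold.
5. x6 + x7 = -4 + (-15) = -19; -19 ≥ -22 — holds.
6. x6 * x8 = -4 * (-3) = 12 — holds.
7. abs(-15 - (-3)) = 12 — holds.
8. 5x5 + 5x8 = 5(-6) + 5(-3) = -45 — holds.
9. x5 - x6 = -6 - (-4) = -2 — holds.
10. x2=-3, x7=-15, x6=-4; 1 of them equals -15 — holds.
11. abs(-15 - (-3)) = 12; 12 ≤ 13 — holds.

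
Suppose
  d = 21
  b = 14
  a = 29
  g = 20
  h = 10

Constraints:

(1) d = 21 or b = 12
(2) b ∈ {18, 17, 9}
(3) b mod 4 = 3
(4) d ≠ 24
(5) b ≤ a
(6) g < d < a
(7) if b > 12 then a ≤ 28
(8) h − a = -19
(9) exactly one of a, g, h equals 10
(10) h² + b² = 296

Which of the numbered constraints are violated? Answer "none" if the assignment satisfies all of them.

No — constraints 2, 3, and 7 are not satisfied.

(1) d = 21 = 21 (first disjunct) — satisfied.
(2) b = 14 is not in {18, 17, 9} — violated.
(3) 14 mod 4 = 2, not 3 — violated.
(4) d = 21, and 21 ≠ 24 — satisfied.
(5) b = 14, a = 29; 14 ≤ 29 — satisfied.
(6) values 20 < 21 < 29 — satisfied.
(7) b = 14 > 12, so we need a ≤ 28; but a = 29 > 28 — violated.
(8) h − a = 10 − 29 = -19 — satisfied.
(9) a=29, g=20, h=10; 1 of them equals 10 — satisfied.
(10) h² + b² = 10² + 14² = 100 + 196 = 296 — satisfied.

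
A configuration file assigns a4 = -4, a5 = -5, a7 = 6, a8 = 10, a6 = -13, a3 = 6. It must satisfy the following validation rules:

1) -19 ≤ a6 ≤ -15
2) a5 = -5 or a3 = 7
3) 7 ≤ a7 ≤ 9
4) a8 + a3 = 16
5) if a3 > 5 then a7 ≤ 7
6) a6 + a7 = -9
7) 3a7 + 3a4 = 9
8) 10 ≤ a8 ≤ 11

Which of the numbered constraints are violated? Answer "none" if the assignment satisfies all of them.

Constraints 1, 3, 6, and 7 are violated.

1) a6 = -13 is outside [-19, -15] — violated.
2) a5 = -5 = -5 (first disjunct) — OK.
3) a7 = 6 is outside [7, 9] — violated.
4) a8 + a3 = 10 + 6 = 16 — OK.
5) a3 = 6 > 5, so we need a7 ≤ 7; a7 = 6 ≤ 7 — OK.
6) a6 + a7 = -13 + 6 = -7, not -9 — violated.
7) 3a7 + 3a4 = 3(6) + 3(-4) = 6, not 9 — violated.
8) a8 = 10 lies in [10, 11] — OK.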